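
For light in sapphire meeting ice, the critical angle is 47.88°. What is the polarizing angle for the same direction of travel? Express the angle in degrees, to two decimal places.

θ_B ≈ 36.57°

n₂/n₁ = sin θ_c = sin 47.88° = 0.7417.
tan θ_B equals the same ratio, so θ_B = arctan(0.7417) = 36.57°.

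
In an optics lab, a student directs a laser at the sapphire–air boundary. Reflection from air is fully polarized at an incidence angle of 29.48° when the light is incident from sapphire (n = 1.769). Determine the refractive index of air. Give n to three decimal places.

n ≈ 1.000

At the polarizing angle, tan θ_B = n₂/n₁ with n₁ on the incident side (sapphire) and n₂ on the transmitted side (air).
n₂ = n₁ tan θ_B = 1.769 × tan 29.48° = 1.000.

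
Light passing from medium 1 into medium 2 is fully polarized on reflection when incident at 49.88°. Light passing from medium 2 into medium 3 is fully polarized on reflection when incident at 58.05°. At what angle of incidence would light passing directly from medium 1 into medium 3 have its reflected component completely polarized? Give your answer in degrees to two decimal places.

n₂/n₁ = tan 49.88° = 1.1867 and n₃/n₂ = tan 58.05° = 1.6034.
n₃/n₁ = 1.9028. Then tan θ_B(1→3) = n₃/n₁, so θ_B(1→3) = arctan(1.9028) = 62.28°.

θ_B ≈ 62.28°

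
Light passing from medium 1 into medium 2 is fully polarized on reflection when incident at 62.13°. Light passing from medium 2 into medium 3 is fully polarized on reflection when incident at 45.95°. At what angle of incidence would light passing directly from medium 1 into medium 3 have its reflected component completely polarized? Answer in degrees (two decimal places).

tan θ_B(1→2) = n₂/n₁ = tan 62.13° = 1.8911.
tan θ_B(2→3) = n₃/n₂ = tan 45.95° = 1.0337.
So n₃/n₁ = (n₂/n₁)(n₃/n₂) = 1.8911 × 1.0337 = 1.9548.
θ_B(1→3) = arctan(1.9548) = 62.91°.

θ_B ≈ 62.91°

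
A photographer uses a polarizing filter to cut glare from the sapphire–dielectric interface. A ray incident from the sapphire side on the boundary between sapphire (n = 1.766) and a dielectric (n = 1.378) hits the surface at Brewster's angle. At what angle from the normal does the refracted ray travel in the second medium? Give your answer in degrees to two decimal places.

First find Brewster's angle: tan θ_B = 1.378/1.766 = 0.7803, giving θ_B = 37.96°.
Since θ_B + θ_t = 90° at Brewster incidence, θ_t = 90° − 37.96° = 52.04°.

θ_t ≈ 52.04°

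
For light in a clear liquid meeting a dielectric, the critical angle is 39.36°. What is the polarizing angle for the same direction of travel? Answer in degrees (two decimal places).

n₂/n₁ = sin θ_c = sin 39.36° = 0.6342.
tan θ_B equals the same ratio, so θ_B = arctan(0.6342) = 32.38°.

θ_B ≈ 32.38°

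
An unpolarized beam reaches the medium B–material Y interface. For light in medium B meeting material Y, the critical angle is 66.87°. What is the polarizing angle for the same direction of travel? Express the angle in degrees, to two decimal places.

θ_B ≈ 42.60°

At the critical angle sin θ_c = n₂/n₁, giving n₂/n₁ = sin 66.87° = 0.9196.
Then tan θ_B = n₂/n₁ = 0.9196, so θ_B = arctan 0.9196 = 42.60°.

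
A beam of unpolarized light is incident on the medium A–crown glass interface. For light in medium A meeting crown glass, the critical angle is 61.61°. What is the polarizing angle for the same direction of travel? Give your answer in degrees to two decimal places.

θ_B ≈ 41.34°

At the critical angle sin θ_c = n₂/n₁, giving n₂/n₁ = sin 61.61° = 0.8797.
Then tan θ_B = n₂/n₁ = 0.8797, so θ_B = arctan 0.8797 = 41.34°.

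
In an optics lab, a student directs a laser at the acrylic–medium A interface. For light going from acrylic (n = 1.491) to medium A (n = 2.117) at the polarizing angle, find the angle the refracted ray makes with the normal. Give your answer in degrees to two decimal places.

θ_t ≈ 35.16°

First find Brewster's angle: tan θ_B = 2.117/1.491 = 1.4199, giving θ_B = 54.84°.
At Brewster's angle the reflected and refracted rays are perpendicular, so θ_t = 90° − θ_B = 90° − 54.84° = 35.16°.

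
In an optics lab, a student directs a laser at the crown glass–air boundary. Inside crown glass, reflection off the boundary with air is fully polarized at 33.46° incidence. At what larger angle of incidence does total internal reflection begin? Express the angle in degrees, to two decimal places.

θ_c ≈ 41.37°

tan θ_B = n₂/n₁ = tan 33.46° = 0.6609.
Total internal reflection: sin θ_c = n₂/n₁ = 0.6609.
θ_c = arcsin(0.6609) = 41.37°.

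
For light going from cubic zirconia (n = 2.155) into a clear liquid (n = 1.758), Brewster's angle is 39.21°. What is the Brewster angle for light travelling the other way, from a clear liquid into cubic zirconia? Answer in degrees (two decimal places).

The two Brewster angles are complementary: θ_B' = 90° − θ_B = 90° − 39.21° = 50.79°.

θ_B' ≈ 50.79°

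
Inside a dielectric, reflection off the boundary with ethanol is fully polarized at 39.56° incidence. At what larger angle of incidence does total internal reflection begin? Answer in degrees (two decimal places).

From Brewster, n₂/n₁ = tan θ_B = tan 39.56° = 0.8261.
Then sin θ_c = n₂/n₁ = 0.8261, so θ_c = arcsin 0.8261 = 55.70°.

θ_c ≈ 55.70°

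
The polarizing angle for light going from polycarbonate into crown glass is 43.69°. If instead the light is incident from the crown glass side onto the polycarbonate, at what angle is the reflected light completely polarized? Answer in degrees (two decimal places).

tan θ_B' = n₁/n₂ = 1/tan θ_B, so θ_B' = 90° − θ_B.
θ_B' = 90° − 43.69° = 46.31°.

θ_B' ≈ 46.31°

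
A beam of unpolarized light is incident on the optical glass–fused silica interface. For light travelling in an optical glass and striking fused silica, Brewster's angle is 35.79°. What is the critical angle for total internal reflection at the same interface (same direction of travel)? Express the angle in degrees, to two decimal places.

θ_c ≈ 46.13°

tan θ_B = n₂/n₁ = tan 35.79° = 0.7210.
Total internal reflection: sin θ_c = n₂/n₁ = 0.7210.
θ_c = arcsin(0.7210) = 46.13°.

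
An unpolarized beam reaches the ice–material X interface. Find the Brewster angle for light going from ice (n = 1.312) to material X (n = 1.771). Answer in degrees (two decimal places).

tan θ_B = n₂/n₁ = 1.771/1.312 = 1.3498. Taking the arctangent, θ_B = 53.47°.

θ_B ≈ 53.47°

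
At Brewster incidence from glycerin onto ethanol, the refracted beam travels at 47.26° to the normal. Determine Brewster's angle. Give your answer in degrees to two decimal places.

θ_B ≈ 42.74°

At Brewster's angle the reflected and refracted rays are perpendicular, so θ_B + θ_t = 90°.
So θ_B = 90° − θ_t = 90° − 47.26° = 42.74°.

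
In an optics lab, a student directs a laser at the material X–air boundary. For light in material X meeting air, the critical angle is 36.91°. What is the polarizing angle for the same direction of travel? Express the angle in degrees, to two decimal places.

At the critical angle sin θ_c = n₂/n₁, giving n₂/n₁ = sin 36.91° = 0.6006.
Then tan θ_B = n₂/n₁ = 0.6006, so θ_B = arctan 0.6006 = 30.99°.

θ_B ≈ 30.99°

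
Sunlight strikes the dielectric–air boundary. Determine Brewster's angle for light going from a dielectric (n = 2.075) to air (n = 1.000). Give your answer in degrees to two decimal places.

θ_B ≈ 25.73°

tan θ_B = n₂/n₁ = 1.000/2.075 = 0.4819.
So θ_B = arctan 0.4819 = 25.73°.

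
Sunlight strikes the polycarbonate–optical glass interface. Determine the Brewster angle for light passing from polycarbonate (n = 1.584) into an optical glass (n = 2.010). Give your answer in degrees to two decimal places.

θ_B ≈ 51.76°

Here n₂/n₁ = 2.010/1.584 = 1.2689, and Brewster's law gives tan θ_B = n₂/n₁.
So θ_B = arctan 1.2689 = 51.76°.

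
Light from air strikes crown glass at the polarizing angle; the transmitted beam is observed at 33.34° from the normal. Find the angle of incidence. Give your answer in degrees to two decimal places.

Brewster's condition makes the reflected and refracted beams perpendicular: θ_B + θ_t = 90°.
θ_B = 90° − 33.34° = 56.66°.

θ_B ≈ 56.66°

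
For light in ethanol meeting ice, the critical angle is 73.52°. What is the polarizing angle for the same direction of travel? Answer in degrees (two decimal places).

θ_B ≈ 43.80°

At the critical angle sin θ_c = n₂/n₁, giving n₂/n₁ = sin 73.52° = 0.9589.
Then tan θ_B = n₂/n₁ = 0.9589, so θ_B = arctan 0.9589 = 43.80°.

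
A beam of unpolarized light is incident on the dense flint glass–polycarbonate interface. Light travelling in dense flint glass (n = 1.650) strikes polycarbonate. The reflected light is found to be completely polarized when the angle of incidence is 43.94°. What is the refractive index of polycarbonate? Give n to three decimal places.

Full polarization of the reflected beam means tan θ_B = n₂/n₁, where n₁ is the incident medium (dense flint glass).
n₂ = n₁ tan θ_B = 1.650 × tan 43.94° = 1.590.

n ≈ 1.590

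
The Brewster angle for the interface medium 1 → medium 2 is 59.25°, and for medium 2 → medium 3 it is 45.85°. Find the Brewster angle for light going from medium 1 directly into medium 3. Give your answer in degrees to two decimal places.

θ_B ≈ 59.99°

n₂/n₁ = tan 59.25° = 1.6808 and n₃/n₂ = tan 45.85° = 1.0301.
n₃/n₁ = 1.7315. Then tan θ_B(1→3) = n₃/n₁, so θ_B(1→3) = arctan(1.7315) = 59.99°.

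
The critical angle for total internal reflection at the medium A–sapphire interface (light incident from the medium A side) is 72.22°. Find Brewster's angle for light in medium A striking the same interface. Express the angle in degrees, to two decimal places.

At the critical angle sin θ_c = n₂/n₁, giving n₂/n₁ = sin 72.22° = 0.9522.
Then tan θ_B = n₂/n₁ = 0.9522, so θ_B = arctan 0.9522 = 43.60°.

θ_B ≈ 43.60°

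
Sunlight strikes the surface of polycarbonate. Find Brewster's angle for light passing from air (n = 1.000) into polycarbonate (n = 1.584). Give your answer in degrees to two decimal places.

θ_B ≈ 57.74°

Brewster's condition: tan θ_B = n₂/n₁ = 1.584/1.000 = 1.5840. Taking the arctangent, θ_B = 57.74°.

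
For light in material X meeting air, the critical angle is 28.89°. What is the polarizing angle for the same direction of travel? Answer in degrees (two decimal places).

At the critical angle sin θ_c = n₂/n₁, giving n₂/n₁ = sin 28.89° = 0.4831.
Then tan θ_B = n₂/n₁ = 0.4831, so θ_B = arctan 0.4831 = 25.79°.

θ_B ≈ 25.79°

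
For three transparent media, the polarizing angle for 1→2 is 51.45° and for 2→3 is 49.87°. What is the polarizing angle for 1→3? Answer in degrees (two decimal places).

θ_B ≈ 56.11°

Each Brewster angle gives a ratio: n₂/n₁ = tan 51.45° = 1.2549, n₃/n₂ = tan 49.87° = 1.1863.
So n₃/n₁ = (n₂/n₁)(n₃/n₂) = 1.2549 × 1.1863 = 1.4887.
θ_B(1→3) = arctan(1.4887) = 56.11°.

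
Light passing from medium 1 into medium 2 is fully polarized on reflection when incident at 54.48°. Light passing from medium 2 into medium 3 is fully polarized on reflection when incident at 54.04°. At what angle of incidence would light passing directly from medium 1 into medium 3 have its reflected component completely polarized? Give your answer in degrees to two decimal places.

θ_B ≈ 62.62°

n₂/n₁ = tan 54.48° = 1.4009 and n₃/n₂ = tan 54.04° = 1.3784.
So n₃/n₁ = (n₂/n₁)(n₃/n₂) = 1.4009 × 1.3784 = 1.9310.
θ_B(1→3) = arctan(1.9310) = 62.62°.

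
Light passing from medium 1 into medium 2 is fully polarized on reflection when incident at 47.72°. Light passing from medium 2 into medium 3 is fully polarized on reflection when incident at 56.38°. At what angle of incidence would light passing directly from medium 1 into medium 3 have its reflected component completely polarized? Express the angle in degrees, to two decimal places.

n₂/n₁ = tan 47.72° = 1.0998 and n₃/n₂ = tan 56.38° = 1.5040.
So n₃/n₁ = (n₂/n₁)(n₃/n₂) = 1.0998 × 1.5040 = 1.6540.
θ_B(1→3) = arctan(1.6540) = 58.84°.

θ_B ≈ 58.84°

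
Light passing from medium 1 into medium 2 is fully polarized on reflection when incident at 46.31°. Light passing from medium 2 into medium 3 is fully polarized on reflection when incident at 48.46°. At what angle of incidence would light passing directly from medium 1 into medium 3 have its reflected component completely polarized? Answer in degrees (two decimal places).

Each Brewster angle gives a ratio: n₂/n₁ = tan 46.31° = 1.0468, n₃/n₂ = tan 48.46° = 1.1287.
So n₃/n₁ = (n₂/n₁)(n₃/n₂) = 1.0468 × 1.1287 = 1.1815.
θ_B(1→3) = arctan(1.1815) = 49.76°.

θ_B ≈ 49.76°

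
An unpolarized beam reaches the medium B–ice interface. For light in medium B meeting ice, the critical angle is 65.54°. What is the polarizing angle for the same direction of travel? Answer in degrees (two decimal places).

At the critical angle sin θ_c = n₂/n₁, giving n₂/n₁ = sin 65.54° = 0.9103.
Then tan θ_B = n₂/n₁ = 0.9103, so θ_B = arctan 0.9103 = 42.31°.

θ_B ≈ 42.31°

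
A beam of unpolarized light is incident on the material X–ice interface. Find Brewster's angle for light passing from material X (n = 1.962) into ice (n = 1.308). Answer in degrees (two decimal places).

tan θ_B = n₂/n₁ = 1.308/1.962 = 0.6667.
θ_B = arctan(0.6667) = 33.69°.

θ_B ≈ 33.69°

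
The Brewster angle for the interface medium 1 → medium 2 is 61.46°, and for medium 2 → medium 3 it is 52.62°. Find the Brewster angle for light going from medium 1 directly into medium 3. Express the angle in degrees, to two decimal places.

tan θ_B(1→2) = n₂/n₁ = tan 61.46° = 1.8387.
tan θ_B(2→3) = n₃/n₂ = tan 52.62° = 1.3089.
Multiplying, n₃/n₁ = 1.8387 × 1.3089 = 2.4067, and θ_B(1→3) = arctan 2.4067 = 67.44°.

θ_B ≈ 67.44°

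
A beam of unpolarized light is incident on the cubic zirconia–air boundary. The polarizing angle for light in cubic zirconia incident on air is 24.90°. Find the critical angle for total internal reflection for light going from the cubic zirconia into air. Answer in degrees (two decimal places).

n₂/n₁ = tan 24.90° = 0.4642; the critical angle satisfies sin θ_c = n₂/n₁.
θ_c = arcsin(0.4642) = 27.66°.

θ_c ≈ 27.66°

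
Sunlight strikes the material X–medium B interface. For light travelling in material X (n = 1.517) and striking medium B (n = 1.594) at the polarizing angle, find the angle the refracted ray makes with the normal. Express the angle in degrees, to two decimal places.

θ_t ≈ 43.58°

θ_B = arctan(n₂/n₁) = arctan(1.594/1.517) = 46.42°.
The refracted ray is perpendicular to the reflected ray, so θ_t = 90° − θ_B = 43.58°.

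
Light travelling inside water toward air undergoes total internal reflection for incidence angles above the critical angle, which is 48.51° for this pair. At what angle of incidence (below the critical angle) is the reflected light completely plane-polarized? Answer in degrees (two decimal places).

θ_B ≈ 36.84°

n₂/n₁ = sin θ_c = sin 48.51° = 0.7491.
tan θ_B equals the same ratio, so θ_B = arctan(0.7491) = 36.84°.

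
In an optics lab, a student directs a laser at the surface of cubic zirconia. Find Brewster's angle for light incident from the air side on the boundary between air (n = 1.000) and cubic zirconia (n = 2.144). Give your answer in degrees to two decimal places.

θ_B ≈ 64.99°

Here n₂/n₁ = 2.144/1.000 = 2.1440, and Brewster's law gives tan θ_B = n₂/n₁.
θ_B = arctan(2.1440) = 64.99°.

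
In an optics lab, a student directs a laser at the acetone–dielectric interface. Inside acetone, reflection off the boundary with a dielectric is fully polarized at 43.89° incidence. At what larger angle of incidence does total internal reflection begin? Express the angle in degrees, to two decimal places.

From Brewster, n₂/n₁ = tan θ_B = tan 43.89° = 0.9620.
Then sin θ_c = n₂/n₁ = 0.9620, so θ_c = arcsin 0.9620 = 74.15°.

θ_c ≈ 74.15°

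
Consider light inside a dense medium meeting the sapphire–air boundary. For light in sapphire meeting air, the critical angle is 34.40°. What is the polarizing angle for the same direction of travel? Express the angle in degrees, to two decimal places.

n₂/n₁ = sin θ_c = sin 34.40° = 0.5650.
tan θ_B equals the same ratio, so θ_B = arctan(0.5650) = 29.47°.

θ_B ≈ 29.47°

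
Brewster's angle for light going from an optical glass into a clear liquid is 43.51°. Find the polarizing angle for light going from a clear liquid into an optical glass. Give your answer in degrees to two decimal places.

The two Brewster angles are complementary: θ_B' = 90° − θ_B = 90° − 43.51° = 46.49°.

θ_B' ≈ 46.49°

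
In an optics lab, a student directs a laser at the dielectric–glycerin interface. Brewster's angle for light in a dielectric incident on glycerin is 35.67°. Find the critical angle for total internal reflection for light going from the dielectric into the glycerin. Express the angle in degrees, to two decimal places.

From Brewster, n₂/n₁ = tan θ_B = tan 35.67° = 0.7178.
Then sin θ_c = n₂/n₁ = 0.7178, so θ_c = arcsin 0.7178 = 45.87°.

θ_c ≈ 45.87°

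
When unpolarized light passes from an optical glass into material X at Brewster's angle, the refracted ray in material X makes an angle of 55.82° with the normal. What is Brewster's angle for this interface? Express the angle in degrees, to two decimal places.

θ_B ≈ 34.18°

Since the reflected and refracted rays are at right angles at the polarizing angle, θ_B + θ_t = 90°.
θ_B = 90° − 55.82° = 34.18°.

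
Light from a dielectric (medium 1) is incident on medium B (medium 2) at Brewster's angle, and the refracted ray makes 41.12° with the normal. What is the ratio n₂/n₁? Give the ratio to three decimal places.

n₂/n₁ ≈ 1.146

θ_B + θ_t = 90°, so θ_B = 90° − 41.12° = 48.88°.
Then n₂/n₁ = tan θ_B = tan 48.88° = 1.146.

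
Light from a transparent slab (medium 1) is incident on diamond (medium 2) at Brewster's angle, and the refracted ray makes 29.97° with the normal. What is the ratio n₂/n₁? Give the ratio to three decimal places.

n₂/n₁ ≈ 1.734

At Brewster incidence θ_B = 90° − θ_t = 90° − 29.97° = 60.03°.
tan θ_B = n₂/n₁, so n₂/n₁ = tan 60.03° = 1.734.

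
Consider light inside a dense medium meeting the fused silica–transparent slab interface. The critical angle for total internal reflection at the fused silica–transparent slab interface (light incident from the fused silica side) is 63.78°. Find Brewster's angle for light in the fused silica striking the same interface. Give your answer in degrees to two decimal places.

θ_B ≈ 41.90°

At the critical angle sin θ_c = n₂/n₁, giving n₂/n₁ = sin 63.78° = 0.8971.
Then tan θ_B = n₂/n₁ = 0.8971, so θ_B = arctan 0.8971 = 41.90°.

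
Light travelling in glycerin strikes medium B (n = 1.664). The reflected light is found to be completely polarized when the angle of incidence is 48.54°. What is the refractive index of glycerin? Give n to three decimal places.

At the polarizing angle, tan θ_B = n₂/n₁ with n₁ on the incident side (glycerin) and n₂ on the transmitted side (medium B).
n₁ = n₂ / tan θ_B = 1.664 / tan 48.54° = 1.470.

n ≈ 1.470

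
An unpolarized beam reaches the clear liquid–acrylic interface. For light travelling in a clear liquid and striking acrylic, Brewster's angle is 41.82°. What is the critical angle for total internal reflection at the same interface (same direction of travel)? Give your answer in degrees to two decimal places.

θ_c ≈ 63.47°

n₂/n₁ = tan 41.82° = 0.8947; the critical angle satisfies sin θ_c = n₂/n₁.
θ_c = arcsin(0.8947) = 63.47°.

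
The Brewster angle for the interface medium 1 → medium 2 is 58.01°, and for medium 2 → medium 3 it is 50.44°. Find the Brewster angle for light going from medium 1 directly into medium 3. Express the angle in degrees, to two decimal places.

θ_B ≈ 62.71°

tan θ_B(1→2) = n₂/n₁ = tan 58.01° = 1.6010.
tan θ_B(2→3) = n₃/n₂ = tan 50.44° = 1.2105.
So n₃/n₁ = (n₂/n₁)(n₃/n₂) = 1.6010 × 1.2105 = 1.9380.
θ_B(1→3) = arctan(1.9380) = 62.71°.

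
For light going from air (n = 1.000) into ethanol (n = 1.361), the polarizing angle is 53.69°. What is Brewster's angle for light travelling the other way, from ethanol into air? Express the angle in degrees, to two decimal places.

tan θ_B' = n₁/n₂ = 1/tan θ_B, so θ_B' = 90° − θ_B.
θ_B' = 90° − 53.69° = 36.31°.

θ_B' ≈ 36.31°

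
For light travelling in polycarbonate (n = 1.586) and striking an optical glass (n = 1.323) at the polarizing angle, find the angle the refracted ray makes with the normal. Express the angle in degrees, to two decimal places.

θ_t ≈ 50.17°

tan θ_B = n₂/n₁ = 1.323/1.586 = 0.8342, so θ_B = 39.83°.
The refracted ray is perpendicular to the reflected ray, so θ_t = 90° − θ_B = 50.17°.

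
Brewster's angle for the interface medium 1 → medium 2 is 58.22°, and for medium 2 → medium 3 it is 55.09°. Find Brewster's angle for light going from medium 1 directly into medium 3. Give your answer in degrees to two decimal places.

θ_B ≈ 66.62°

n₂/n₁ = tan 58.22° = 1.6141 and n₃/n₂ = tan 55.09° = 1.4329.
Multiplying, n₃/n₁ = 1.6141 × 1.4329 = 2.3129, and θ_B(1→3) = arctan 2.3129 = 66.62°.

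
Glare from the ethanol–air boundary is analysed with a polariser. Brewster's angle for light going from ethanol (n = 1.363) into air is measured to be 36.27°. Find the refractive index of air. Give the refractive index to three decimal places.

n ≈ 1.000

At Brewster's angle, tan θ_B = n₂/n₁ with n₁ on the incident side (ethanol) and n₂ on the transmitted side (air).
n₂ = n₁ tan θ_B = 1.363 × tan 36.27° = 1.000.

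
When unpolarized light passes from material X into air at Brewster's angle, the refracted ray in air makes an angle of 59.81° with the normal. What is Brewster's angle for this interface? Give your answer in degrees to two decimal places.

Since the reflected and refracted rays are at right angles at the polarizing angle, θ_B + θ_t = 90°.
θ_B = 90° − 59.81° = 30.19°.

θ_B ≈ 30.19°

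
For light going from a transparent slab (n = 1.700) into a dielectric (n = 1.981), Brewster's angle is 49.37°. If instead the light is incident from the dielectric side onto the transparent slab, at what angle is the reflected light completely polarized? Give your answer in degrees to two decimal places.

θ_B' ≈ 40.63°

tan θ_B' = n₁/n₂ = 1/tan θ_B, so θ_B' = 90° − θ_B.
θ_B' = 90° − 49.37° = 40.63°.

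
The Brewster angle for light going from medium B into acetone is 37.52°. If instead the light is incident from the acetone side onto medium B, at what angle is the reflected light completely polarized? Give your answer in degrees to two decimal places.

θ_B' ≈ 52.48°

tan θ_B' = n₁/n₂ = 1/tan θ_B, so θ_B' = 90° − θ_B.
θ_B' = 90° − 37.52° = 52.48°.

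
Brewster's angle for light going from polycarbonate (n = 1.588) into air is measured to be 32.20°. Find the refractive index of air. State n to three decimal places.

n ≈ 1.000

At Brewster's angle, tan θ_B = n₂/n₁ with n₁ on the incident side (polycarbonate) and n₂ on the transmitted side (air).
n₂ = n₁ tan θ_B = 1.588 × tan 32.20° = 1.000.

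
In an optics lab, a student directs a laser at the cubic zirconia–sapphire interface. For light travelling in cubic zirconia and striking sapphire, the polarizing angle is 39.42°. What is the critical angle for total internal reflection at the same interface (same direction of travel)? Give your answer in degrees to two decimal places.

θ_c ≈ 55.28°

n₂/n₁ = tan 39.42° = 0.8220; the critical angle satisfies sin θ_c = n₂/n₁.
θ_c = arcsin(0.8220) = 55.28°.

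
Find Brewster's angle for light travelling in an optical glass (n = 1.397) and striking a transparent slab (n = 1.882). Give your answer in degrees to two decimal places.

Brewster's condition: tan θ_B = n₂/n₁ = 1.882/1.397 = 1.3472.
θ_B = arctan(1.3472) = 53.41°.

θ_B ≈ 53.41°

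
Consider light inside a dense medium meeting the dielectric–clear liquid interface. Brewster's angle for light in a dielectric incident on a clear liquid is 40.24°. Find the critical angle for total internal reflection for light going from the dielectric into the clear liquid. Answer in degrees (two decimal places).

tan θ_B = n₂/n₁ = tan 40.24° = 0.8463.
Total internal reflection: sin θ_c = n₂/n₁ = 0.8463.
θ_c = arcsin(0.8463) = 57.81°.

θ_c ≈ 57.81°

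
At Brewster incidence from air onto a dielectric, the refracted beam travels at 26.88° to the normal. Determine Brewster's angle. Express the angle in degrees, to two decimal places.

θ_B ≈ 63.12°

Since the reflected and refracted rays are at right angles at the polarizing angle, θ_B + θ_t = 90°.
So θ_B = 90° − θ_t = 90° − 26.88° = 63.12°.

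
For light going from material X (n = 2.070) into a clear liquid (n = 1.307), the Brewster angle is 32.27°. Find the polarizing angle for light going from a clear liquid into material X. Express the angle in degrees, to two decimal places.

θ_B' ≈ 57.73°

tan θ_B' = n₁/n₂ = 1/tan θ_B, so θ_B' = 90° − θ_B.
θ_B' = 90° − 32.27° = 57.73°.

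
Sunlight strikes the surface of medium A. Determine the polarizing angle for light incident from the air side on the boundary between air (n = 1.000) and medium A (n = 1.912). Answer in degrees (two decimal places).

Brewster's condition: tan θ_B = n₂/n₁ = 1.912/1.000 = 1.9120.
θ_B = arctan(1.9120) = 62.39°.

θ_B ≈ 62.39°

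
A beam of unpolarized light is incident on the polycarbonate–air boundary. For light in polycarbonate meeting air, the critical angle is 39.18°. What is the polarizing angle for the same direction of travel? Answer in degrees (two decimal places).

sin θ_c = n₂/n₁, so n₂/n₁ = sin 39.18° = 0.6318.
Brewster: tan θ_B = n₂/n₁ = 0.6318.
θ_B = arctan(0.6318) = 32.28°.

θ_B ≈ 32.28°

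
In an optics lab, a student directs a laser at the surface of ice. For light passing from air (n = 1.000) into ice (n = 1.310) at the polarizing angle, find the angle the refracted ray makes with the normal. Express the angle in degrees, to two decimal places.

θ_t ≈ 37.36°

tan θ_B = n₂/n₁ = 1.310/1.000 = 1.3100, so θ_B = 52.64°.
Since θ_B + θ_t = 90° at Brewster incidence, θ_t = 90° − 52.64° = 37.36°.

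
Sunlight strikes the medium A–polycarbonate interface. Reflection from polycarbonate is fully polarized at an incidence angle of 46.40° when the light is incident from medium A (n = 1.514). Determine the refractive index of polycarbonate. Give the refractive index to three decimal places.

Brewster's law: tan θ_B = n₂/n₁ (light incident in medium A, refracted into polycarbonate).
n₂ = n₁ tan θ_B = 1.514 × tan 46.40° = 1.590.

n ≈ 1.590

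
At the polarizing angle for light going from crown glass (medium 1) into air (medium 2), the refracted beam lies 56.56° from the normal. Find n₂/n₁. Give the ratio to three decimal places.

n₂/n₁ ≈ 0.660

θ_B + θ_t = 90°, so θ_B = 90° − 56.56° = 33.44°.
Then n₂/n₁ = tan θ_B = tan 33.44° = 0.660.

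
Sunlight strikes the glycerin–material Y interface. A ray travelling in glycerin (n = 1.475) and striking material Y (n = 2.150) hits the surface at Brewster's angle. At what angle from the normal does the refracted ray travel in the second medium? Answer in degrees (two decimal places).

θ_t ≈ 34.45°

First find Brewster's angle: tan θ_B = 2.150/1.475 = 1.4576, giving θ_B = 55.55°.
The refracted ray is perpendicular to the reflected ray, so θ_t = 90° − θ_B = 34.45°.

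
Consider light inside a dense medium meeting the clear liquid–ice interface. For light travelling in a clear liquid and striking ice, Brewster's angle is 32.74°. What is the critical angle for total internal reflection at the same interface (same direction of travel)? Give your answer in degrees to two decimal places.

From Brewster, n₂/n₁ = tan θ_B = tan 32.74° = 0.6430.
Then sin θ_c = n₂/n₁ = 0.6430, so θ_c = arcsin 0.6430 = 40.01°.

θ_c ≈ 40.01°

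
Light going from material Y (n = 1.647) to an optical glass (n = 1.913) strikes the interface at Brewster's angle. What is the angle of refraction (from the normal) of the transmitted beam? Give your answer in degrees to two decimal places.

θ_B = arctan(n₂/n₁) = arctan(1.913/1.647) = 49.27°.
The refracted ray is perpendicular to the reflected ray, so θ_t = 90° − θ_B = 40.73°.

θ_t ≈ 40.73°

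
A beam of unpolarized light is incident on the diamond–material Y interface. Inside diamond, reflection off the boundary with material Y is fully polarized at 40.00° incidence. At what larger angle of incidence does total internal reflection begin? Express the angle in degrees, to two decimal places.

θ_c ≈ 57.05°

tan θ_B = n₂/n₁ = tan 40.00° = 0.8391.
Total internal reflection: sin θ_c = n₂/n₁ = 0.8391.
θ_c = arcsin(0.8391) = 57.05°.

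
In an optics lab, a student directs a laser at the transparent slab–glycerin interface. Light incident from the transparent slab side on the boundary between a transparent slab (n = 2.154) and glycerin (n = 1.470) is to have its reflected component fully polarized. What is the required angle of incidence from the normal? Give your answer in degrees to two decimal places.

tan θ_B = n₂/n₁ = 1.470/2.154 = 0.6825.
So θ_B = arctan 0.6825 = 34.31°.

θ_B ≈ 34.31°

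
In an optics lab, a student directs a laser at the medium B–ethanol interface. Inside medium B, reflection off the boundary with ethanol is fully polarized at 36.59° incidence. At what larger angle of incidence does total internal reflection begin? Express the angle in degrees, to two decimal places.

tan θ_B = n₂/n₁ = tan 36.59° = 0.7424.
Total internal reflection: sin θ_c = n₂/n₁ = 0.7424.
θ_c = arcsin(0.7424) = 47.94°.

θ_c ≈ 47.94°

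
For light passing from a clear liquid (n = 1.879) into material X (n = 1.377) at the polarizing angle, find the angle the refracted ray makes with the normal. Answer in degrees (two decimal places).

θ_B = arctan(n₂/n₁) = arctan(1.377/1.879) = 36.24°.
At Brewster's angle the reflected and refracted rays are perpendicular, so θ_t = 90° − θ_B = 90° − 36.24° = 53.76°.

θ_t ≈ 53.76°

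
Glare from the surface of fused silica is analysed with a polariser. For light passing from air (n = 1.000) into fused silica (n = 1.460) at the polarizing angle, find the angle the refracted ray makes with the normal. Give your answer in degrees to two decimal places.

θ_B = arctan(n₂/n₁) = arctan(1.460/1.000) = 55.59°.
Since θ_B + θ_t = 90° at Brewster incidence, θ_t = 90° − 55.59° = 34.41°.

θ_t ≈ 34.41°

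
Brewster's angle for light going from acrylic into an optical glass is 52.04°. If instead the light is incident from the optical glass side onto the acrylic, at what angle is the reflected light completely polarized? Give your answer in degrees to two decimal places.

θ_B' ≈ 37.96°

Reversing the direction swaps n₁ and n₂, so tan θ_B' = 1/tan θ_B and θ_B' = 90° − θ_B.
Hence θ_B' = 90° − 52.04° = 37.96°.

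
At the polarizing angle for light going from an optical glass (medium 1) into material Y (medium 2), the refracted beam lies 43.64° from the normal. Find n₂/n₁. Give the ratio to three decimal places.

n₂/n₁ ≈ 1.049

At Brewster incidence θ_B = 90° − θ_t = 90° − 43.64° = 46.36°.
tan θ_B = n₂/n₁, so n₂/n₁ = tan 46.36° = 1.049.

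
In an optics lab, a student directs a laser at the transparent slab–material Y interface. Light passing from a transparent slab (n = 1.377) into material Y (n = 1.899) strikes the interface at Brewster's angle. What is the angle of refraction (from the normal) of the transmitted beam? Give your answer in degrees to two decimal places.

θ_t ≈ 35.95°

tan θ_B = n₂/n₁ = 1.899/1.377 = 1.3791, so θ_B = 54.05°.
The refracted ray is perpendicular to the reflected ray, so θ_t = 90° − θ_B = 35.95°.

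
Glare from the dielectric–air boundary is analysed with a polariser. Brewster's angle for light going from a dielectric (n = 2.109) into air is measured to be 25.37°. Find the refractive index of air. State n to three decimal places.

Full polarization of the reflected beam means tan θ_B = n₂/n₁, where n₁ is the incident medium (a dielectric).
n₂ = n₁ tan θ_B = 2.109 × tan 25.37° = 1.000.

n ≈ 1.000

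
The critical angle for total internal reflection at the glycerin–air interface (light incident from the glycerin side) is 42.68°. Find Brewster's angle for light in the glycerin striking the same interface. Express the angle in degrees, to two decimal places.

θ_B ≈ 34.13°

At the critical angle sin θ_c = n₂/n₁, giving n₂/n₁ = sin 42.68° = 0.6779.
Then tan θ_B = n₂/n₁ = 0.6779, so θ_B = arctan 0.6779 = 34.13°.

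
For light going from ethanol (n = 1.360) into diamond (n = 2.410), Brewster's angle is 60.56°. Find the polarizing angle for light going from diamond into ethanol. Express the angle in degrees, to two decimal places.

The two Brewster angles are complementary: θ_B' = 90° − θ_B = 90° − 60.56° = 29.44°.

θ_B' ≈ 29.44°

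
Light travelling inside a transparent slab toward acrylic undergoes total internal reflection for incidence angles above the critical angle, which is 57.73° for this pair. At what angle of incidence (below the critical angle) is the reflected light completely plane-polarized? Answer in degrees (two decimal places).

n₂/n₁ = sin θ_c = sin 57.73° = 0.8455.
tan θ_B equals the same ratio, so θ_B = arctan(0.8455) = 40.22°.

θ_B ≈ 40.22°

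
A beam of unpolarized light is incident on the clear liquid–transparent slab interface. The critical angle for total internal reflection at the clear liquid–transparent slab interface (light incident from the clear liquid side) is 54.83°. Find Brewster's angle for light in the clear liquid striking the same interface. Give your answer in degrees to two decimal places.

At the critical angle sin θ_c = n₂/n₁, giving n₂/n₁ = sin 54.83° = 0.8174.
Then tan θ_B = n₂/n₁ = 0.8174, so θ_B = arctan 0.8174 = 39.26°.

θ_B ≈ 39.26°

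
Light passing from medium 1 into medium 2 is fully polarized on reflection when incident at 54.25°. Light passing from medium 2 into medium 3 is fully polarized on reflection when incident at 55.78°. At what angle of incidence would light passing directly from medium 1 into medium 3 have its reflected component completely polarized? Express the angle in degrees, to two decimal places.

Each Brewster angle gives a ratio: n₂/n₁ = tan 54.25° = 1.3891, n₃/n₂ = tan 55.78° = 1.4704.
Multiplying, n₃/n₁ = 1.3891 × 1.4704 = 2.0424, and θ_B(1→3) = arctan 2.0424 = 63.91°.

θ_B ≈ 63.91°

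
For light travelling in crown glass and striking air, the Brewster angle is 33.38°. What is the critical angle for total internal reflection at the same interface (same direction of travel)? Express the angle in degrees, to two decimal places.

θ_c ≈ 41.21°

tan θ_B = n₂/n₁ = tan 33.38° = 0.6589.
Total internal reflection: sin θ_c = n₂/n₁ = 0.6589.
θ_c = arcsin(0.6589) = 41.21°.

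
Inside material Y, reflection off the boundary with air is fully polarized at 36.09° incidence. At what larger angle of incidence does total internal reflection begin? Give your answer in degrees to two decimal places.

n₂/n₁ = tan 36.09° = 0.7289; the critical angle satisfies sin θ_c = n₂/n₁.
θ_c = arcsin(0.7289) = 46.80°.

θ_c ≈ 46.80°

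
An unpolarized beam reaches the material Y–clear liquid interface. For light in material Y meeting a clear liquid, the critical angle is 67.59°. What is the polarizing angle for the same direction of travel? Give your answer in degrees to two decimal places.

sin θ_c = n₂/n₁, so n₂/n₁ = sin 67.59° = 0.9245.
Brewster: tan θ_B = n₂/n₁ = 0.9245.
θ_B = arctan(0.9245) = 42.75°.

θ_B ≈ 42.75°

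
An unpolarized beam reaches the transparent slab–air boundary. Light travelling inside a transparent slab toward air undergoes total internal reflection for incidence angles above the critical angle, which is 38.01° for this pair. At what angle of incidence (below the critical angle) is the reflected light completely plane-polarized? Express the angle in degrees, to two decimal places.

θ_B ≈ 31.62°

At the critical angle sin θ_c = n₂/n₁, giving n₂/n₁ = sin 38.01° = 0.6158.
Then tan θ_B = n₂/n₁ = 0.6158, so θ_B = arctan 0.6158 = 31.62°.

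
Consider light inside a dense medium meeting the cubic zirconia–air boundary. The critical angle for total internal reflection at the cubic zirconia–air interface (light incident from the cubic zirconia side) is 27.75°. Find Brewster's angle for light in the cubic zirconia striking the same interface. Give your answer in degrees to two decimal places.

θ_B ≈ 24.97°

sin θ_c = n₂/n₁, so n₂/n₁ = sin 27.75° = 0.4656.
Brewster: tan θ_B = n₂/n₁ = 0.4656.
θ_B = arctan(0.4656) = 24.97°.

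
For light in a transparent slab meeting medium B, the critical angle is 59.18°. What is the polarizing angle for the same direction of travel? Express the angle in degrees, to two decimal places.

θ_B ≈ 40.66°

sin θ_c = n₂/n₁, so n₂/n₁ = sin 59.18° = 0.8588.
Brewster: tan θ_B = n₂/n₁ = 0.8588.
θ_B = arctan(0.8588) = 40.66°.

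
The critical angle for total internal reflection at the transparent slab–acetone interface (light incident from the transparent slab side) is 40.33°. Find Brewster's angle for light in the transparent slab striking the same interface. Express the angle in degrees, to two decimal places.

θ_B ≈ 32.91°

At the critical angle sin θ_c = n₂/n₁, giving n₂/n₁ = sin 40.33° = 0.6472.
Then tan θ_B = n₂/n₁ = 0.6472, so θ_B = arctan 0.6472 = 32.91°.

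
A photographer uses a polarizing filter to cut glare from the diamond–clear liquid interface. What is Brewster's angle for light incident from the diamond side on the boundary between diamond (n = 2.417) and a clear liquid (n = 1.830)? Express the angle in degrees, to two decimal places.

Brewster's condition: tan θ_B = n₂/n₁ = 1.830/2.417 = 0.7571.
So θ_B = arctan 0.7571 = 37.13°.

θ_B ≈ 37.13°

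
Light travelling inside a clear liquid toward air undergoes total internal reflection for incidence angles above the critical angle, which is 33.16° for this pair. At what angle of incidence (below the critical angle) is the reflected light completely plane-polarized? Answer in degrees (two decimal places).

θ_B ≈ 28.68°

n₂/n₁ = sin θ_c = sin 33.16° = 0.5470.
tan θ_B equals the same ratio, so θ_B = arctan(0.5470) = 28.68°.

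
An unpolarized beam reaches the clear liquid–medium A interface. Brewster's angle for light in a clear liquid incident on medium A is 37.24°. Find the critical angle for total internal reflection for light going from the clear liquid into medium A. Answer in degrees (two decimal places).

θ_c ≈ 49.48°

n₂/n₁ = tan 37.24° = 0.7601; the critical angle satisfies sin θ_c = n₂/n₁.
θ_c = arcsin(0.7601) = 49.48°.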